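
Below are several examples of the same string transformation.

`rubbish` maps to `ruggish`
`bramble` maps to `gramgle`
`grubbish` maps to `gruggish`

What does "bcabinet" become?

gcaginet

In each case the input is transformed by: replace every "b" with "g".
For "bcabinet" the result is "gcaginet".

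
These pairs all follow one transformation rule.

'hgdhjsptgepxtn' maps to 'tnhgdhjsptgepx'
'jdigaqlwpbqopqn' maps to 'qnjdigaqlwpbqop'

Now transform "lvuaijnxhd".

Looking at the pairs, the operation is to move the last 2 characters to the front (rotate right by 2).
Applying that to "lvuaijnxhd" gives "hdlvuaijnx".

hdlvuaijnx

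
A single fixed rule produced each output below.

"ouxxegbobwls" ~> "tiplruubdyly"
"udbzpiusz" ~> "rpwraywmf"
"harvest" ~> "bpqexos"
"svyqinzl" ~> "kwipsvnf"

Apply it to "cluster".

qbozirp

The transformation: move the last 3 characters to the front (rotate right by 3), then shift every letter 3 places backward in the alphabet (wrapping around).
On "cluster": the first step gives "terclus", and the second then gives "qbozirp".
(Check on "udbzpiusz": → "uszudbzpi" → "rpwraywmf" ✓)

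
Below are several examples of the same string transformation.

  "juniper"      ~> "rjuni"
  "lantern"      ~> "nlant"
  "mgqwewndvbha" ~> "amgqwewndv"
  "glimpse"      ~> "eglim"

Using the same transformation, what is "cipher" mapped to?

Rule — move the last character to the front, then delete the last 2 characters.
Starting from "cipher": after the first operation, "rciphe"; after the second, "rcip".

rcip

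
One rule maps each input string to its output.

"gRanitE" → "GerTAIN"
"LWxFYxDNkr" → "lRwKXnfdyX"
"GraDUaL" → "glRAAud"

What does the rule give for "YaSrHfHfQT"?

The rule is to take characters alternately from the front and the back (1st, last, 2nd, 2nd-last, ...), then flip the case of every letter.
For "YaSrHfHfQT" the result is "ytAqsFRhhF".

ytAqsFRhhF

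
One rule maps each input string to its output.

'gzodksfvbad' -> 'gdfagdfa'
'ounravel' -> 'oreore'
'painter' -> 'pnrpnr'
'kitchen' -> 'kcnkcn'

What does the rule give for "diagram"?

The transformation: keep one character in every 3, starting at position 1 (positions 1st, 4th, 7th, ...), then write the whole string twice.
Applying both steps to "diagram": "dgm", then "dgmdgm".

dgmdgm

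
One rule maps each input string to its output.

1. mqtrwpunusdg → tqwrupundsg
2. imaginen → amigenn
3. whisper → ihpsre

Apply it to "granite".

In each case the input is transformed by: delete the first character, then swap each adjacent pair of characters (1↔2, 3↔4, ...).
Working it through for "granite": intermediate "ranite", final "arinet".

arinet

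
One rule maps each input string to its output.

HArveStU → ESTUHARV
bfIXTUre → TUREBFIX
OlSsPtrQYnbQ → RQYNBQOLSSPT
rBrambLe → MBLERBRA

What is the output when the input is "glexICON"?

ICONGLEX

Each output is the input with this applied: swap the front and back halves of the string, then convert every letter to uppercase.
Applying both steps to "glexICON": "ICONglex", then "ICONGLEX".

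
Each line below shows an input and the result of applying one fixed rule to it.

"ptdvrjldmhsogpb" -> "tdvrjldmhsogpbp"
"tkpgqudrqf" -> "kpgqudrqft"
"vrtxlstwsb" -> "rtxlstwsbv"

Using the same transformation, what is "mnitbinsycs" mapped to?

nitbinsycsm

Looking at the pairs, the operation is to move the first character to the end.
Doing the same to "mnitbinsycs": "nitbinsycsm".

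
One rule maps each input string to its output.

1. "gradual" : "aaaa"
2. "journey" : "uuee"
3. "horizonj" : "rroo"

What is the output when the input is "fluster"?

uuee

In each case the input is transformed by: keep one character in every 3, starting at position 3 (positions 3rd, 6th, 9th, ...), then double every character.
On "fluster": the first step gives "ue", and the second then gives "uuee".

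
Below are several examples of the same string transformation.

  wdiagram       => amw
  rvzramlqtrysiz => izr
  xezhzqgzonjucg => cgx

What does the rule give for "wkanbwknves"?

esw

Looking at the pairs, the operation is to move the last 2 characters to the front (rotate right by 2), then keep only the first 3 characters.
Working it through for "wkanbwknves": intermediate "eswkanbwknv", final "esw".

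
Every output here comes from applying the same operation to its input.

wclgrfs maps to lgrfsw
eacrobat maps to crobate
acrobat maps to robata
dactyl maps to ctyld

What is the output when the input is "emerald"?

The pattern: move the first 2 characters to the end (rotate left by 2), then delete the last character.
Starting from "emerald": after the first operation, "eraldem"; after the second, "eralde".
(Check on "wclgrfs": → "lgrfswc" → "lgrfsw" ✓)

eralde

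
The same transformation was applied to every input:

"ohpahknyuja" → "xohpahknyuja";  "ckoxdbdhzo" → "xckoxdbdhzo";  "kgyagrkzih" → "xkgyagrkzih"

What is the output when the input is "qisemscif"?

xqisemscif

The pattern: prepend "x".
So "qisemscif" becomes "xqisemscif".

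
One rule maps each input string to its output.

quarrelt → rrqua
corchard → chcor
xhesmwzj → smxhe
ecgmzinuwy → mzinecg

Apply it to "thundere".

ndthu

Each output is the input with this applied: delete the last 3 characters, then move the first 3 characters to the end (rotate left by 3).
On "thundere": the first step gives "thund", and the second then gives "ndthu".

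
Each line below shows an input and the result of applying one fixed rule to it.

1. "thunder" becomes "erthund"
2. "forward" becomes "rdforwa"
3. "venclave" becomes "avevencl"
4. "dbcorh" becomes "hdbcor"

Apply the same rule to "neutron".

The pattern: move the first 3 characters to the end (rotate left by 3), then move the first 2 characters to the end (rotate left by 2).
For "neutron", step one produces "tronneu"; step two turns that into "onneutr".

onneutr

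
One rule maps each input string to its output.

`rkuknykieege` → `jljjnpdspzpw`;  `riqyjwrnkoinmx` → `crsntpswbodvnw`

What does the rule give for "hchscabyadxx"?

Rule — reverse the string, then shift every letter 5 places forward in the alphabet (wrapping around).
Applying both steps to "hchscabyadxx": "xxdaybacshch", then "ccifdgfhxmhm".
(Check on "rkuknykieege": → "egeeikynkukr" → "jljjnpdspzpw" ✓)

ccifdgfhxmhm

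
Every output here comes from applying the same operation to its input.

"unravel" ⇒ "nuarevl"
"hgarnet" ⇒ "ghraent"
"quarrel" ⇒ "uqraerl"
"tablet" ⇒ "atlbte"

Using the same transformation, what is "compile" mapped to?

ocpmlie

The rule is to swap each adjacent pair of characters (1↔2, 3↔4, ...).
Applying that to "compile" gives "ocpmlie".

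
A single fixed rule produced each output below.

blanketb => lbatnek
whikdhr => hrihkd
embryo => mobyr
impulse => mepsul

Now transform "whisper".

Looking at the pairs, the operation is to delete the first character, then take characters alternately from the front and the back (1st, last, 2nd, 2nd-last, ...).
So "whisper" becomes "hriesp".

hriesp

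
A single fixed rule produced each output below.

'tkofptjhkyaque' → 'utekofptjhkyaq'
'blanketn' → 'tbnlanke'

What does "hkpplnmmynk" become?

Rule — swap the first and last characters, then move the last 2 characters to the front (rotate right by 2).
On "hkpplnmmynk": the first step gives "kkpplnmmynh", and the second then gives "nhkkpplnmmy".

nhkkpplnmmy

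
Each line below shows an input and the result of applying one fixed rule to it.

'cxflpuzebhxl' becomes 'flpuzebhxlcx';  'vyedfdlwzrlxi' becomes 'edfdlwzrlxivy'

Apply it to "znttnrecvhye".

In each case the input is transformed by: move the first 2 characters to the end (rotate left by 2).
So "znttnrecvhye" becomes "ttnrecvhyezn".

ttnrecvhyezn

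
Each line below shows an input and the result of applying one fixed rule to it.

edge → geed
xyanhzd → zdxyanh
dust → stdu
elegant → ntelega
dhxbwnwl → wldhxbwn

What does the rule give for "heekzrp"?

Rule — move the last 2 characters to the front (rotate right by 2).
Doing the same to "heekzrp": "rpheekz".

rpheekz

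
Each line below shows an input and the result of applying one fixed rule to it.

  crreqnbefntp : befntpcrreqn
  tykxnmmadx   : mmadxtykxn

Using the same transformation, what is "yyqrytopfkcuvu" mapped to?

pfkcuvuyyqryto

In each case the input is transformed by: swap the front and back halves of the string.
"yyqrytopfkcuvu" → "pfkcuvuyyqryto".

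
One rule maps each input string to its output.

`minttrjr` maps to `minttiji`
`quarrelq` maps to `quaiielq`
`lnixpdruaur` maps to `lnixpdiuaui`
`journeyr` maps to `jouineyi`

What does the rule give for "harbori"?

haiboii

The transformation: replace every "r" with "i".
So "harbori" becomes "haiboii".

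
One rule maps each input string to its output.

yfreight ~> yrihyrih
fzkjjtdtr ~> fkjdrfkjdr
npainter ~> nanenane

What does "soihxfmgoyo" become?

Each output is the input with this applied: keep every other character starting from the first (positions 1st, 3rd, 5th, ...), then write the whole string twice.
Working it through for "soihxfmgoyo": intermediate "sixmoo", final "sixmoosixmoo".

sixmoosixmoo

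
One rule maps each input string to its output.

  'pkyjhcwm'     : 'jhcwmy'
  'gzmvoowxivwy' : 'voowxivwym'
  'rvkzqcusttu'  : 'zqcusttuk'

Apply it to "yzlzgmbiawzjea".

In each case the input is transformed by: delete the first 2 characters, then move the first character to the end.
Starting from "yzlzgmbiawzjea": after the first operation, "lzgmbiawzjea"; after the second, "zgmbiawzjeal".

zgmbiawzjeal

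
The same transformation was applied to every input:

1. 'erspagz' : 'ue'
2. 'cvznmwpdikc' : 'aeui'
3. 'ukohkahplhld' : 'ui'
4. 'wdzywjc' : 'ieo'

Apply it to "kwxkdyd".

The transformation: shift every letter 5 places forward in the alphabet (wrapping around), then keep only the vowels.
Applying both steps to "kwxkdyd": "pbcpidi", then "ii".

ii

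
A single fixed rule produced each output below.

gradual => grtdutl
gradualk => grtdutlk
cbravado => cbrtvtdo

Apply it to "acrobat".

The pattern: replace every "a" with "t".
So "acrobat" becomes "tcrobtt".

tcrobtt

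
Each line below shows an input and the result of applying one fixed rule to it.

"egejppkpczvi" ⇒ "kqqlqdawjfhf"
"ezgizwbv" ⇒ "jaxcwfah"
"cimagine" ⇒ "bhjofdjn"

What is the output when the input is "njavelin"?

wfmjookb

Each output is the input with this applied: shift every letter 1 place forward in the alphabet (wrapping around), then move the first 3 characters to the end (rotate left by 3).
"njavelin" → "wfmjookb".
(Check on "egejppkpczvi": → "fhfkqqlqdawj" → "kqqlqdawjfhf" ✓)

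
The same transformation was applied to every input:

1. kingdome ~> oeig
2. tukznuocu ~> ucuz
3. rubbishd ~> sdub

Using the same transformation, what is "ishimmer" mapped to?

mrsi

What's happening: keep every other character starting from the second (positions 2nd, 4th, 6th, ...), then swap the front and back halves of the string.
Starting from "ishimmer": after the first operation, "simr"; after the second, "mrsi".
(Check on "kingdome": → "igoe" → "oeig" ✓)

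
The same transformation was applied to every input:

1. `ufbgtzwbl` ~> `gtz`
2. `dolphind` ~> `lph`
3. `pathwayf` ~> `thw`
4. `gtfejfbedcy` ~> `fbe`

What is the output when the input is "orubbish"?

In each case the input is transformed by: delete the last 3 characters, then keep only the last 3 characters.
On "orubbish": the first step gives "orubb", and the second then gives "ubb".

ubb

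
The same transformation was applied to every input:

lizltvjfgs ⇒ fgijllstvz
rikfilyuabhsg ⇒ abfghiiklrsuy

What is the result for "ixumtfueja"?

aefijmtuux

What's happening: sort the characters into alphabetical order.
Applying that to "ixumtfueja" gives "aefijmtuux".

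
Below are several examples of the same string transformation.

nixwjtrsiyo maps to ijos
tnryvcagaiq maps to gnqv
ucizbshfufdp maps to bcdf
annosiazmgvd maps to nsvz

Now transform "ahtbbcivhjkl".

bhkv

What's happening: keep one character in every 3, starting at position 2 (positions 2nd, 5th, 8th, ...), then sort the characters into alphabetical order.
Applying both steps to "ahtbbcivhjkl": "hbvk", then "bhkv".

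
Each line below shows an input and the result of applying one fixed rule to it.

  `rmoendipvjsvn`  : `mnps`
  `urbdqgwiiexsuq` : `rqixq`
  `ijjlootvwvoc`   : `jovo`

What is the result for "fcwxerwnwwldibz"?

cenlb

Each output is the input with this applied: keep one character in every 3, starting at position 2 (positions 2nd, 5th, 8th, ...).
For "fcwxerwnwwldibz" the result is "cenlb".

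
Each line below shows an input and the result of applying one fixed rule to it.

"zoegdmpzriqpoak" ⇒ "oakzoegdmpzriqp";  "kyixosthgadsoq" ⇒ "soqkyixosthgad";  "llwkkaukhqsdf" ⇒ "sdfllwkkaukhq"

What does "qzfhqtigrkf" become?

rkfqzfhqtig

Rule — move the last 3 characters to the front (rotate right by 3).
So "qzfhqtigrkf" becomes "rkfqzfhqtig".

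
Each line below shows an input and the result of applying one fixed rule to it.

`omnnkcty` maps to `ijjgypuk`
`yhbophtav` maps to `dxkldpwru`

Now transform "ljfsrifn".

The pattern: move the first character to the end, then shift every letter 4 places backward in the alphabet (wrapping around).
Applying both steps to "ljfsrifn": "jfsrifnl", then "fbonebjh".

fbonebjh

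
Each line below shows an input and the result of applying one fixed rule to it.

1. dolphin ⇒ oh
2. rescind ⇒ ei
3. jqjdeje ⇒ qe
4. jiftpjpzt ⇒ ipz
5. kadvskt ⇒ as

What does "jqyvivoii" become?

qii

What's happening: keep one character in every 3, starting at position 2 (positions 2nd, 5th, 8th, ...).
Doing the same to "jqyvivoii": "qii".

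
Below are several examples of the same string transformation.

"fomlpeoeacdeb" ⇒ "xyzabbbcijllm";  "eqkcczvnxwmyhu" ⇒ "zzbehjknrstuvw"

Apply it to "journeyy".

bgklorvv

What's happening: sort the characters into alphabetical order, then shift every letter 3 places backward in the alphabet (wrapping around).
For "journeyy" the result is "bgklorvv".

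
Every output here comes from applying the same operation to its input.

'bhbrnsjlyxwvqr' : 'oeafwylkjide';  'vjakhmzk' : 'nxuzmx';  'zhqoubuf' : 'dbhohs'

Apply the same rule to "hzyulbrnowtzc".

lhyoeabjgmp

Looking at the pairs, the operation is to delete the first 2 characters, then shift every letter 13 places forward in the alphabet (wrapping around) — i.e. ROT13.
Applying both steps to "hzyulbrnowtzc": "yulbrnowtzc", then "lhyoeabjgmp".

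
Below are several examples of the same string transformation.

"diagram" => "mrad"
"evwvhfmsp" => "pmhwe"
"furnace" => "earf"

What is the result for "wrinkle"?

ekiw

The transformation: reverse the string, then keep every other character starting from the first (positions 1st, 3rd, 5th, ...).
"wrinkle" → "elknirw" → "ekiw".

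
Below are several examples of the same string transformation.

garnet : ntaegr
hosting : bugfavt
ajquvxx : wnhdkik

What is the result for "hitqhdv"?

vudgqui

What's happening: swap each adjacent pair of characters (1↔2, 3↔4, ...), then shift every letter 13 places forward in the alphabet (wrapping around) — i.e. ROT13.
Working it through for "hitqhdv": intermediate "ihqtdhv", final "vudgqui".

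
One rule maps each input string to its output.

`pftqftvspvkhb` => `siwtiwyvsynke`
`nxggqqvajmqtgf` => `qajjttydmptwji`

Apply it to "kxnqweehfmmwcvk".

naqtzhhkippzfyn

In each case the input is transformed by: shift every letter 3 places forward in the alphabet (wrapping around).
For "kxnqweehfmmwcvk" the result is "naqtzhhkippzfyn".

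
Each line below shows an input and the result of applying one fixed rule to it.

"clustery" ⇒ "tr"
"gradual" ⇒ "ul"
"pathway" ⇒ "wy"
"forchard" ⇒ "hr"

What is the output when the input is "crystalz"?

tl

Rule — keep every other character starting from the first (positions 1st, 3rd, 5th, ...), then delete the first 2 characters.
Applying both steps to "crystalz": "cytl", then "tl".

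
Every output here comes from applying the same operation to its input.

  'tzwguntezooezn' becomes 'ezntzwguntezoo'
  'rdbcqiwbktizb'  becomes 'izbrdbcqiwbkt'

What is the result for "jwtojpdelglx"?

The pattern: move the last 3 characters to the front (rotate right by 3).
"jwtojpdelglx" → "glxjwtojpdel".

glxjwtojpdel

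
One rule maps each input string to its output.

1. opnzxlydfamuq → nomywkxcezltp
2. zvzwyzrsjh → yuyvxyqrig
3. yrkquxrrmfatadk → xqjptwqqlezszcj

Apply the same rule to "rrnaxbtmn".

qqmzwaslm

What's happening: shift every letter 1 place backward in the alphabet (wrapping around).
"rrnaxbtmn" → "qqmzwaslm".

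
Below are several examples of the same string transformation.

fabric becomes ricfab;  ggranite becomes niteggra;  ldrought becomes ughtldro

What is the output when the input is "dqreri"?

eridqr

The transformation: swap the front and back halves of the string.
For "dqreri" the result is "eridqr".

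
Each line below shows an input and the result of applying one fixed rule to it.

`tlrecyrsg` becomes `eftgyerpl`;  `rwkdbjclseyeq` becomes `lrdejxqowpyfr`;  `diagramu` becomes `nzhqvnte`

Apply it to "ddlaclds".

yqfqqynp

The transformation: shift every letter 13 places forward in the alphabet (wrapping around) — i.e. ROT13, then move the last 3 characters to the front (rotate right by 3).
Applying both steps to "ddlaclds": "qqynpyqf", then "yqfqqynp".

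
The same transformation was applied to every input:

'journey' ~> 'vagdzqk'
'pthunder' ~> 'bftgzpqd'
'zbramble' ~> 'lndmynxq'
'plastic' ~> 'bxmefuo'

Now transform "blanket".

nxmzwqf

The pattern: shift every letter 12 places forward in the alphabet (wrapping around).
On "blanket" that produces "nxmzwqf".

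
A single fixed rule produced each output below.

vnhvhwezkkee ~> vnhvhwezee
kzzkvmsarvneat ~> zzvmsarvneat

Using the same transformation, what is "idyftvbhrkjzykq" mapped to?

What's happening: remove every "k".
On "idyftvbhrkjzykq" that produces "idyftvbhrjzyq".

idyftvbhrjzyq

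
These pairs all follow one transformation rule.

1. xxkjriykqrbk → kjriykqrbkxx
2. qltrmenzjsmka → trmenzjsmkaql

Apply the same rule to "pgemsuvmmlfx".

emsuvmmlfxpg

Rule — move the first 2 characters to the end (rotate left by 2).
Applying that to "pgemsuvmmlfx" gives "emsuvmmlfxpg".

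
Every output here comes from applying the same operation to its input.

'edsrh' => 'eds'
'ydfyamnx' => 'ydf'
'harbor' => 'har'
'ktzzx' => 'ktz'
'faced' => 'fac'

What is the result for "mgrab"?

mgr

What's happening: keep only the first 3 characters.
On "mgrab" that produces "mgr".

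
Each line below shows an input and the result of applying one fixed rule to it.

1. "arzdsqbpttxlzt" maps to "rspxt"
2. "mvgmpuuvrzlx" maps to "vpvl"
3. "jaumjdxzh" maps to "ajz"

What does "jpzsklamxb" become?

pkm

In each case the input is transformed by: keep one character in every 3, starting at position 2 (positions 2nd, 5th, 8th, ...).
Doing the same to "jpzsklamxb": "pkm".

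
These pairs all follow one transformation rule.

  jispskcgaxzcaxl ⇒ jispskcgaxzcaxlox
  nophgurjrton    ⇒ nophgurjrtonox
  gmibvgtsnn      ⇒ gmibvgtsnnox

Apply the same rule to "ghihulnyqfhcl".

ghihulnyqfhclox

The transformation: append "ox".
Doing the same to "ghihulnyqfhcl": "ghihulnyqfhclox".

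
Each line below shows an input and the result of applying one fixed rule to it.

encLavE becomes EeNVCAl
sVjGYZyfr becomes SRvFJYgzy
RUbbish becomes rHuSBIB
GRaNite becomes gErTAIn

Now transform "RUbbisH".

The transformation: flip the case of every letter, then take characters alternately from the front and the back (1st, last, 2nd, 2nd-last, ...).
Applying that to "RUbbisH" gives "rhuSBIB".
(Check on "RUbbish": → "ruBBISH" → "rHuSBIB" ✓)

rhuSBIB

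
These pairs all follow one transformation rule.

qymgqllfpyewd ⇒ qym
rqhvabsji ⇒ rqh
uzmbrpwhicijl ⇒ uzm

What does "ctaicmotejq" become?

The pattern: keep only the first 3 characters.
"ctaicmotejq" → "cta".

cta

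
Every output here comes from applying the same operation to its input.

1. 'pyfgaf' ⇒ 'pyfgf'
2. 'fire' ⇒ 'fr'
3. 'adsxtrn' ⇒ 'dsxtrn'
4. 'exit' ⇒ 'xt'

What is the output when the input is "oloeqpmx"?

lqpmx

The rule is to remove every vowel.
So "oloeqpmx" becomes "lqpmx".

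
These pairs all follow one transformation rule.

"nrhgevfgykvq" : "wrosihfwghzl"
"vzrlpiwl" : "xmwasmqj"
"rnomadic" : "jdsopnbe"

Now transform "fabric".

jdgbcs

Each output is the input with this applied: move the last 2 characters to the front (rotate right by 2), then shift every letter 1 place forward in the alphabet (wrapping around).
On "fabric": the first step gives "icfabr", and the second then gives "jdgbcs".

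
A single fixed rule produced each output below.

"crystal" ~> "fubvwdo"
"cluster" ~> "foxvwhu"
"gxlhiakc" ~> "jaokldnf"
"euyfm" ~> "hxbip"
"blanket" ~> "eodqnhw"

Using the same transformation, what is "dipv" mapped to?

glsy

Looking at the pairs, the operation is to shift every letter 3 places forward in the alphabet (wrapping around).
Applying that to "dipv" gives "glsy".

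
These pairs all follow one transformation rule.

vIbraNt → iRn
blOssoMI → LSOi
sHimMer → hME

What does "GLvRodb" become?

Each output is the input with this applied: keep every other character starting from the second (positions 2nd, 4th, 6th, ...), then flip the case of every letter.
Doing the same to "GLvRodb": "lrD".
(Check on "sHimMer": → "Hme" → "hME" ✓)

lrD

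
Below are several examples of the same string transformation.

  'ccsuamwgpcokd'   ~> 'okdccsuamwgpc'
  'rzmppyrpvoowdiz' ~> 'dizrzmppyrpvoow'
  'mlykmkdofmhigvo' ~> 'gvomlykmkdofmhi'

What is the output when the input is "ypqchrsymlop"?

lopypqchrsym

Each output is the input with this applied: move the last 3 characters to the front (rotate right by 3).
So "ypqchrsymlop" becomes "lopypqchrsym".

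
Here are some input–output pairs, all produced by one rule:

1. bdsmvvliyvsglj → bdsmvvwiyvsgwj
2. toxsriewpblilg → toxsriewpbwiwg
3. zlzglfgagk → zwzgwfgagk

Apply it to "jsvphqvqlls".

Looking at the pairs, the operation is to replace every "l" with "w".
So "jsvphqvqlls" becomes "jsvphqvqwws".

jsvphqvqwws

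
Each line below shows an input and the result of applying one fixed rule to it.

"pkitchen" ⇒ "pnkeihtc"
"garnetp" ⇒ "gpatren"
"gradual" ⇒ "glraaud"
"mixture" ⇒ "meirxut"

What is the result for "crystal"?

clrayts

The transformation: take characters alternately from the front and the back (1st, last, 2nd, 2nd-last, ...).
Applying that to "crystal" gives "clrayts".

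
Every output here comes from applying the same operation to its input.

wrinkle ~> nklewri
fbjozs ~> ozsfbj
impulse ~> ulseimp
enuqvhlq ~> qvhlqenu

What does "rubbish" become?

bishrub

Looking at the pairs, the operation is to move the first 3 characters to the end (rotate left by 3).
So "rubbish" becomes "bishrub".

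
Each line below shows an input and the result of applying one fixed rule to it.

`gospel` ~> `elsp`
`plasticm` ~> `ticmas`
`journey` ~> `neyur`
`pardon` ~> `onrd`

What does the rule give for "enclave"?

Rule — delete the first 2 characters, then move the first 2 characters to the end (rotate left by 2).
Applying both steps to "enclave": "clave", then "avecl".

avecl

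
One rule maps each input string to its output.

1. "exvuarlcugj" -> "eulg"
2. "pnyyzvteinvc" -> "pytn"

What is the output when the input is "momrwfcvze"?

What's happening: keep one character in every 3, starting at position 1 (positions 1st, 4th, 7th, ...).
So "momrwfcvze" becomes "mrce".

mrce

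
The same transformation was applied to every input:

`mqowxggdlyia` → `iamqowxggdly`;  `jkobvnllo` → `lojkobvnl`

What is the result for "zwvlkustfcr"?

crzwvlkustf

The transformation: move the last 2 characters to the front (rotate right by 2).
"zwvlkustfcr" → "crzwvlkustf".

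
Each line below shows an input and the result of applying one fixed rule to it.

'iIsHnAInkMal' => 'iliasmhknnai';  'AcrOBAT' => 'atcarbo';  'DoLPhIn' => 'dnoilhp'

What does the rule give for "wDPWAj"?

Each output is the input with this applied: take characters alternately from the front and the back (1st, last, 2nd, 2nd-last, ...), then convert every letter to lowercase.
Applying both steps to "wDPWAj": "wjDAPW", then "wjdapw".

wjdapw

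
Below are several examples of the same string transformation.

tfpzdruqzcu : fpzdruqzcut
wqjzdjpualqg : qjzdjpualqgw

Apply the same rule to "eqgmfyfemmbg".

In each case the input is transformed by: move the first character to the end.
Doing the same to "eqgmfyfemmbg": "qgmfyfemmbge".

qgmfyfemmbge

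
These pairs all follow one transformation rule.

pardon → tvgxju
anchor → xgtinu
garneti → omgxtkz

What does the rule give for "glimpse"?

kmrosvy

Each output is the input with this applied: move the last character to the front, then shift every letter 6 places forward in the alphabet (wrapping around).
On "glimpse": the first step gives "eglimps", and the second then gives "kmrosvy".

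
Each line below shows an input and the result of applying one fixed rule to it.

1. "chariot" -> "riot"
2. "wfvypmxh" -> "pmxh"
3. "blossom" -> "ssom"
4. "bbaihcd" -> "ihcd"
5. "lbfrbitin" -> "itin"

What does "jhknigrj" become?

The rule is to keep only the last 4 characters.
So "jhknigrj" becomes "igrj".

igrj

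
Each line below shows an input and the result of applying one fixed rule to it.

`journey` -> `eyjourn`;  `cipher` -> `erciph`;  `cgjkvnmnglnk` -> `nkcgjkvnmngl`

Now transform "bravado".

dobrava

The transformation: move the last 2 characters to the front (rotate right by 2).
For "bravado" the result is "dobrava".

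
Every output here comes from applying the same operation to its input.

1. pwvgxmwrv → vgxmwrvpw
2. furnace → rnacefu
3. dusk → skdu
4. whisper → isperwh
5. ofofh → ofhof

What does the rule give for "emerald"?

Looking at the pairs, the operation is to move the first 2 characters to the end (rotate left by 2).
"emerald" → "eraldem".

eraldem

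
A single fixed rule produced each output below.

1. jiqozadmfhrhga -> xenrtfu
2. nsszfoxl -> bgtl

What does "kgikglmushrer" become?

ywuagff

Each output is the input with this applied: shift every letter 12 places backward in the alphabet (wrapping around), then keep every other character starting from the first (positions 1st, 3rd, 5th, ...).
Applying both steps to "kgikglmushrer": "yuwyuzaigvfsf", then "ywuagff".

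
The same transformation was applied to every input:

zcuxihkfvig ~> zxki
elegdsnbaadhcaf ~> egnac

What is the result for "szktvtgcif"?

In each case the input is transformed by: keep one character in every 3, starting at position 1 (positions 1st, 4th, 7th, ...).
So "szktvtgcif" becomes "stgf".

stgf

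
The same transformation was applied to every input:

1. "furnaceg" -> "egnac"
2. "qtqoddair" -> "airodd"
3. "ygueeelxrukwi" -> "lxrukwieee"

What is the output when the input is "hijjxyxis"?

xisjxy

The rule is to delete the first 3 characters, then move the first 3 characters to the end (rotate left by 3).
Starting from "hijjxyxis": after the first operation, "jxyxis"; after the second, "xisjxy".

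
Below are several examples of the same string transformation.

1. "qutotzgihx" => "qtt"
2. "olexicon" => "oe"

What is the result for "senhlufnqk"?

snl

What's happening: keep every other character starting from the first (positions 1st, 3rd, 5th, ...), then delete the last 2 characters.
On "senhlufnqk": the first step gives "snlfq", and the second then gives "snl".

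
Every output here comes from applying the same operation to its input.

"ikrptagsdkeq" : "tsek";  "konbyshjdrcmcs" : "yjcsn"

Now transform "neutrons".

rsu

What's happening: move the first 3 characters to the end (rotate left by 3), then keep one character in every 3, starting at position 2 (positions 2nd, 5th, 8th, ...).
Doing the same to "neutrons": "rsu".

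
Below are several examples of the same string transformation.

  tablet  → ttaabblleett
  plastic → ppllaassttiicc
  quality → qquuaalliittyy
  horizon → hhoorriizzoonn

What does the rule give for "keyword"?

kkeeyywwoorrdd

What's happening: double every character.
On "keyword" that produces "kkeeyywwoorrdd".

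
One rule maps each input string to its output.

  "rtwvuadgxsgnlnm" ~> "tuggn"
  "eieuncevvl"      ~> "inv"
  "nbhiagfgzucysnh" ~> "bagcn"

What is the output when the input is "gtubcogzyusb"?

The pattern: keep one character in every 3, starting at position 2 (positions 2nd, 5th, 8th, ...).
Doing the same to "gtubcogzyusb": "tczs".

tczs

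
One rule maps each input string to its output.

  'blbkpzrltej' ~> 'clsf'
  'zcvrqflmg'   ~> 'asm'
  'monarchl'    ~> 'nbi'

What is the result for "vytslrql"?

wtr

Rule — keep one character in every 3, starting at position 1 (positions 1st, 4th, 7th, ...), then shift every letter 1 place forward in the alphabet (wrapping around).
Working it through for "vytslrql": intermediate "vsq", final "wtr".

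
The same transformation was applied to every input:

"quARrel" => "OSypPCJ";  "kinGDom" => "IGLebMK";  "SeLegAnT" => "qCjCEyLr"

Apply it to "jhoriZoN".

The transformation: flip the case of every letter, then shift every letter 2 places backward in the alphabet (wrapping around).
Starting from "jhoriZoN": after the first operation, "JHORIzOn"; after the second, "HFMPGxMl".
(Check on "quARrel": → "QUarREL" → "OSypPCJ" ✓)

HFMPGxMl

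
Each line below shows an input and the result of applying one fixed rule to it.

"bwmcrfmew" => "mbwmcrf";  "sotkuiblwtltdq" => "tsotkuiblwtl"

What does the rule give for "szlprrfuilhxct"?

xszlprrfuilh

What's happening: delete the last 2 characters, then move the last character to the front.
For "szlprrfuilhxct", step one produces "szlprrfuilhx"; step two turns that into "xszlprrfuilh".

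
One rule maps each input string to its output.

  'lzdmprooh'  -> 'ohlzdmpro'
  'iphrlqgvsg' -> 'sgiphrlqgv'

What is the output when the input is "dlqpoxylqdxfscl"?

In each case the input is transformed by: move the last 2 characters to the front (rotate right by 2).
Applying that to "dlqpoxylqdxfscl" gives "cldlqpoxylqdxfs".

cldlqpoxylqdxfs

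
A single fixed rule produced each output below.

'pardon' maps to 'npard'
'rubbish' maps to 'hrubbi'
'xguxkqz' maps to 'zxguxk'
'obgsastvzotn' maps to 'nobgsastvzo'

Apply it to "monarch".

Looking at the pairs, the operation is to move the last character to the front, then delete the last character.
"monarch" → "hmonar".

hmonar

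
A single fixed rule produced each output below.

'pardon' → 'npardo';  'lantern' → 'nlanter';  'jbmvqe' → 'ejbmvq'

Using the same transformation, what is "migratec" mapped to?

cmigrate

The transformation: move the last character to the front.
So "migratec" becomes "cmigrate".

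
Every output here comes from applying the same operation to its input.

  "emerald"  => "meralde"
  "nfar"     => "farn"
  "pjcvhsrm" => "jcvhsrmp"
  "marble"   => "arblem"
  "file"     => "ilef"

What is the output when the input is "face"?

The transformation: move the first character to the end.
Doing the same to "face": "acef".

acef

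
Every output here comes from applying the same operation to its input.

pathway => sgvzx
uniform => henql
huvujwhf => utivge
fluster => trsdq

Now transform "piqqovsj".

The pattern: shift every letter 1 place backward in the alphabet (wrapping around), then delete the first 2 characters.
Starting from "piqqovsj": after the first operation, "ohppnuri"; after the second, "ppnuri".

ppnuri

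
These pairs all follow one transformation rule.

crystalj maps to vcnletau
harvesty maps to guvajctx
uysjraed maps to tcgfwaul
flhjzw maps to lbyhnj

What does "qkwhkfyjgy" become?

The transformation: shift every letter 2 places forward in the alphabet (wrapping around), then swap the front and back halves of the string.
So "qkwhkfyjgy" becomes "haliasmyjm".

haliasmyjm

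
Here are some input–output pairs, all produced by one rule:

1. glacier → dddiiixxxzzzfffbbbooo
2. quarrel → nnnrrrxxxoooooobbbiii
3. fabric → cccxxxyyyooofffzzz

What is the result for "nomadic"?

kkkllljjjxxxaaafffzzz

Looking at the pairs, the operation is to repeat every character 3 times, then shift every letter 3 places backward in the alphabet (wrapping around).
Applying that to "nomadic" gives "kkkllljjjxxxaaafffzzz".
(Check on "glacier": → "ggglllaaaccciiieeerrr" → "dddiiixxxzzzfffbbbooo" ✓)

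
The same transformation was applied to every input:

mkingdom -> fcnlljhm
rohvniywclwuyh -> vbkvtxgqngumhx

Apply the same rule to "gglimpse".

lordffkh

Looking at the pairs, the operation is to shift every letter 1 place backward in the alphabet (wrapping around), then swap the front and back halves of the string.
Applying both steps to "gglimpse": "ffkhlord", then "lordffkh".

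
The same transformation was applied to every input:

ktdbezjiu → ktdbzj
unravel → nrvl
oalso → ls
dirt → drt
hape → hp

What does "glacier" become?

The transformation: remove every vowel.
Applying that to "glacier" gives "glcr".

glcr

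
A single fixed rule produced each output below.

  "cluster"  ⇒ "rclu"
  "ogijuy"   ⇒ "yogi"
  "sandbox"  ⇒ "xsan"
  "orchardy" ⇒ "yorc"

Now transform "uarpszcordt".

The pattern: move the last character to the front, then keep only the first 4 characters.
Working it through for "uarpszcordt": intermediate "tuarpszcord", final "tuar".

tuar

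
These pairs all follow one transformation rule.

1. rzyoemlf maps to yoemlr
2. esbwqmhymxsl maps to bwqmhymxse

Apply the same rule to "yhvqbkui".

vqbkuy

The rule is to swap the first and last characters, then delete the first 2 characters.
Starting from "yhvqbkui": after the first operation, "ihvqbkuy"; after the second, "vqbkuy".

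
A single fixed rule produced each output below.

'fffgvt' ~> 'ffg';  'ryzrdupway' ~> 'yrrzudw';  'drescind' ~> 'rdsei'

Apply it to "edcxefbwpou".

dexcfewb

The pattern: swap each adjacent pair of characters (1↔2, 3↔4, ...), then delete the last 3 characters.
Starting from "edcxefbwpou": after the first operation, "dexcfewbopu"; after the second, "dexcfewb".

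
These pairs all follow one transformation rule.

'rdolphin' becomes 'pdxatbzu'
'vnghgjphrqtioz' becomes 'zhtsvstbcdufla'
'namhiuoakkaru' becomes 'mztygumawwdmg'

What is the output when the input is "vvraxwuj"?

hhmdijvg

What's happening: swap each adjacent pair of characters (1↔2, 3↔4, ...), then shift every letter 12 places forward in the alphabet (wrapping around).
Applying both steps to "vvraxwuj": "vvarwxju", then "hhmdijvg".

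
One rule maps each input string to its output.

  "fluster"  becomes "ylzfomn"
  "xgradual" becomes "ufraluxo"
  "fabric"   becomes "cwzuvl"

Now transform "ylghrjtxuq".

Each output is the input with this applied: move the last 2 characters to the front (rotate right by 2), then shift every letter 6 places backward in the alphabet (wrapping around).
"ylghrjtxuq" → "uqylghrjtx" → "oksfabldnr".

oksfabldnr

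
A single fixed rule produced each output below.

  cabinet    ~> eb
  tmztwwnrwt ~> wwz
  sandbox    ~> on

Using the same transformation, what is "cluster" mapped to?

Each output is the input with this applied: reverse the string, then keep one character in every 3, starting at position 2 (positions 2nd, 5th, 8th, ...).
"cluster" → "retsulc" → "eu".

eu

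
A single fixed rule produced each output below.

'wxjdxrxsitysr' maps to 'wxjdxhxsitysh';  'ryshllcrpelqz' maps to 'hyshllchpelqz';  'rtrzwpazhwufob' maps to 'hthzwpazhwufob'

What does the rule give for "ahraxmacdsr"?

ahhaxmacdsh

The rule is to replace every "r" with "h".
On "ahraxmacdsr" that produces "ahhaxmacdsh".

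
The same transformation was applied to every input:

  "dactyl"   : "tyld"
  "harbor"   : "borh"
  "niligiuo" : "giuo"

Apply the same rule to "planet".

netp

Each output is the input with this applied: swap the front and back halves of the string, then keep only the first 4 characters.
Applying both steps to "planet": "netpla", then "netp".
(Check on "harbor": → "borhar" → "borh" ✓)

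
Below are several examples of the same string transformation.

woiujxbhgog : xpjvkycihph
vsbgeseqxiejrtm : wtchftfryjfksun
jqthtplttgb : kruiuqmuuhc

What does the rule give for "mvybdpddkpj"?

The rule is to shift every letter 1 place forward in the alphabet (wrapping around).
Doing the same to "mvybdpddkpj": "nwzceqeelqk".

nwzceqeelqk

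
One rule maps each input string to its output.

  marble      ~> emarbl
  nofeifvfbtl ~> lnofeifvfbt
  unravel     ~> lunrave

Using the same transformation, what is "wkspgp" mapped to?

pwkspg

In each case the input is transformed by: move the last character to the front.
"wkspgp" → "pwkspg".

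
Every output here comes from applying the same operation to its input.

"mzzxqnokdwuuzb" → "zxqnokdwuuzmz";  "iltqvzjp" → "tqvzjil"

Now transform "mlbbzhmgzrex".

Looking at the pairs, the operation is to delete the last character, then move the first 2 characters to the end (rotate left by 2).
For "mlbbzhmgzrex", step one produces "mlbbzhmgzre"; step two turns that into "bbzhmgzreml".

bbzhmgzreml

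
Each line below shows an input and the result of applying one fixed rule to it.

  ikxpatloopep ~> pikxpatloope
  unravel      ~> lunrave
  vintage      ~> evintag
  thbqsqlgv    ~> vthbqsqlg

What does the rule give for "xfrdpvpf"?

fxfrdpvp

In each case the input is transformed by: move the last character to the front.
For "xfrdpvpf" the result is "fxfrdpvp".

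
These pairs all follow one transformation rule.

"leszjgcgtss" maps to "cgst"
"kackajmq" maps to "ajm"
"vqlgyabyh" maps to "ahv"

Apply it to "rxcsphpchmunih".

The pattern: sort the characters into alphabetical order, then keep one character in every 3, starting at position 1 (positions 1st, 4th, 7th, ...).
So "rxcsphpchmunih" becomes "chmpu".

chmpu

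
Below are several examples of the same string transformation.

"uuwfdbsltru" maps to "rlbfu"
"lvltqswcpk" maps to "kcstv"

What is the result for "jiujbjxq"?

qjji

The rule is to keep every other character starting from the second (positions 2nd, 4th, 6th, ...), then reverse the string.
"jiujbjxq" → "ijjq" → "qjji".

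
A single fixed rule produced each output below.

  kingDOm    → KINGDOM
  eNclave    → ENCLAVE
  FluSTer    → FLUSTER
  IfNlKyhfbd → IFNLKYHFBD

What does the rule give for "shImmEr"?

The transformation: convert every letter to uppercase.
So "shImmEr" becomes "SHIMMER".

SHIMMER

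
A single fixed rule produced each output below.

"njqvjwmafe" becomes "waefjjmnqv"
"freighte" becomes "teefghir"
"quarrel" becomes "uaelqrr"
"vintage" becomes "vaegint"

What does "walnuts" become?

walnstu

The pattern: sort the characters into alphabetical order, then move the last character to the front.
Applying both steps to "walnuts": "alnstuw", then "walnstu".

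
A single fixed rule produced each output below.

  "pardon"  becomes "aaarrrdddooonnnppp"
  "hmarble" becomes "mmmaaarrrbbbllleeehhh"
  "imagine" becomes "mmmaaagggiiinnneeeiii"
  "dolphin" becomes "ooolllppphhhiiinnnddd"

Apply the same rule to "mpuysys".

In each case the input is transformed by: move the first character to the end, then repeat every character 3 times.
"mpuysys" → "pppuuuyyysssyyysssmmm".

pppuuuyyysssyyysssmmm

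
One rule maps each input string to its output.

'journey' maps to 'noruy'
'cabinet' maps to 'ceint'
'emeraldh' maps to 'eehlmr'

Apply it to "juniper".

The transformation: sort the characters into alphabetical order, then delete the first 2 characters.
Working it through for "juniper": intermediate "eijnpru", final "jnpru".

jnpru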